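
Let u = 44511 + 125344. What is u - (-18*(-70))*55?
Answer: 100555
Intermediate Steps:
u = 169855
u - (-18*(-70))*55 = 169855 - (-18*(-70))*55 = 169855 - 1260*55 = 169855 - 1*69300 = 169855 - 69300 = 100555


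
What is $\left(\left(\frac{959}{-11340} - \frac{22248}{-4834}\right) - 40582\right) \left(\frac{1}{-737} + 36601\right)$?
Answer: $- \frac{1071463033730871286}{721438245} \approx -1.4852 \cdot 10^{9}$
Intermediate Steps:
$\left(\left(\frac{959}{-11340} - \frac{22248}{-4834}\right) - 40582\right) \left(\frac{1}{-737} + 36601\right) = \left(\left(959 \left(- \frac{1}{11340}\right) - - \frac{11124}{2417}\right) - 40582\right) \left(- \frac{1}{737} + 36601\right) = \left(\left(- \frac{137}{1620} + \frac{11124}{2417}\right) - 40582\right) \frac{26974936}{737} = \left(\frac{17689751}{3915540} - 40582\right) \frac{26974936}{737} = \left(- \frac{158882754529}{3915540}\right) \frac{26974936}{737} = - \frac{1071463033730871286}{721438245}$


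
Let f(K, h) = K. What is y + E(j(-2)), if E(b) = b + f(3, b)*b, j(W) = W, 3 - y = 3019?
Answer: -3024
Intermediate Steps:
y = -3016 (y = 3 - 1*3019 = 3 - 3019 = -3016)
E(b) = 4*b (E(b) = b + 3*b = 4*b)
y + E(j(-2)) = -3016 + 4*(-2) = -3016 - 8 = -3024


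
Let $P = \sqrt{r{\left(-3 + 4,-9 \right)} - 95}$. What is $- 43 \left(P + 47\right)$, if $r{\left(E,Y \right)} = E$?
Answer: $-2021 - 43 i \sqrt{94} \approx -2021.0 - 416.9 i$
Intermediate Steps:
$P = i \sqrt{94}$ ($P = \sqrt{\left(-3 + 4\right) - 95} = \sqrt{1 - 95} = \sqrt{-94} = i \sqrt{94} \approx 9.6954 i$)
$- 43 \left(P + 47\right) = - 43 \left(i \sqrt{94} + 47\right) = - 43 \left(47 + i \sqrt{94}\right) = -2021 - 43 i \sqrt{94}$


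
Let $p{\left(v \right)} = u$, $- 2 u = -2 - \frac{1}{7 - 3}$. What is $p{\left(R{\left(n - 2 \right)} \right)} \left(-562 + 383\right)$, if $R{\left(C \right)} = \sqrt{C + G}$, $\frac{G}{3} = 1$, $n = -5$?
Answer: $- \frac{1611}{8} \approx -201.38$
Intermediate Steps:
$G = 3$ ($G = 3 \cdot 1 = 3$)
$R{\left(C \right)} = \sqrt{3 + C}$ ($R{\left(C \right)} = \sqrt{C + 3} = \sqrt{3 + C}$)
$u = \frac{9}{8}$ ($u = - \frac{-2 - \frac{1}{7 - 3}}{2} = - \frac{-2 - \frac{1}{4}}{2} = \left(- \frac{1}{2}\right) \left(- \frac{9}{4}\right) = \frac{9}{8} \approx 1.125$)
$p{\left(v \right)} = \frac{9}{8}$
$p{\left(R{\left(n - 2 \right)} \right)} \left(-562 + 383\right) = \frac{9 \left(-562 + 383\right)}{8} = \frac{9}{8} \left(-179\right) = - \frac{1611}{8}$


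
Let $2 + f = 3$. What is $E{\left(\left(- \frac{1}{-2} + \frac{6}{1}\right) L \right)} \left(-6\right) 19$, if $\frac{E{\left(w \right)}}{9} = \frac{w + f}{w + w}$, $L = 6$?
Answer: $- \frac{6840}{13} \approx -526.15$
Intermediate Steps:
$f = 1$ ($f = -2 + 3 = 1$)
$E{\left(w \right)} = \frac{9 \left(1 + w\right)}{2 w}$ ($E{\left(w \right)} = 9 \frac{w + 1}{w + w} = 9 \frac{1 + w}{2 w} = \frac{9 \left(1 + w\right)}{2 w}$)
$E{\left(\left(- \frac{1}{-2} + \frac{6}{1}\right) L \right)} \left(-6\right) 19 = \frac{9 \left(1 + \left(- \frac{1}{-2} + \frac{6}{1}\right) 6\right)}{2 \left(- \frac{1}{-2} + \frac{6}{1}\right) 6} \left(-6\right) 19 = \frac{9 \left(1 + \left(\left(-1\right) \left(- \frac{1}{2}\right) + 6 \cdot 1\right) 6\right)}{2 \left(\left(-1\right) \left(- \frac{1}{2}\right) + 6 \cdot 1\right) 6} \left(-6\right) 19 = \frac{9 \left(1 + \left(\frac{1}{2} + 6\right) 6\right)}{2 \left(\frac{1}{2} + 6\right) 6} \left(-6\right) 19 = \frac{9 \left(1 + \frac{13}{2} \cdot 6\right)}{2 \cdot \frac{13}{2} \cdot 6} \left(-6\right) 19 = \frac{9 \left(1 + 39\right)}{2 \cdot 39} \left(-6\right) 19 = \frac{9}{2} \cdot \frac{1}{39} \cdot 40 \left(-6\right) 19 = \frac{60}{13} \left(-6\right) 19 = \left(- \frac{360}{13}\right) 19 = - \frac{6840}{13}$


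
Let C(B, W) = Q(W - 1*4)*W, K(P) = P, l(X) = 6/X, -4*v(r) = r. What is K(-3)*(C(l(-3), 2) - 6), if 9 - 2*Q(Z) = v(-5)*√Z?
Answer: -9 + 15*I*√2/4 ≈ -9.0 + 5.3033*I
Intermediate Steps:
v(r) = -r/4
Q(Z) = 9/2 - 5*√Z/8 (Q(Z) = 9/2 - (-¼*(-5))*√Z/2 = 9/2 - 5*√Z/8)
C(B, W) = W*(9/2 - 5*√(-4 + W)/8) (C(B, W) = (9/2 - 5*√(W - 1*4)/8)*W = (9/2 - 5*√(W - 4)/8)*W = (9/2 - 5*√(-4 + W)/8)*W = W*(9/2 - 5*√(-4 + W)/8))
K(-3)*(C(l(-3), 2) - 6) = -3*((⅛)*2*(36 - 5*√(-4 + 2)) - 6) = -3*((⅛)*2*(36 - 5*I*√2) - 6) = -3*((9 - 5*I*√2/4) - 6) = -3*(3 - 5*I*√2/4) = -9 + 15*I*√2/4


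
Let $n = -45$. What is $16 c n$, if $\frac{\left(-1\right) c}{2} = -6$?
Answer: $-8640$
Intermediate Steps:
$c = 12$ ($c = \left(-2\right) \left(-6\right) = 12$)
$16 c n = 16 \cdot 12 \left(-45\right) = 192 \left(-45\right) = -8640$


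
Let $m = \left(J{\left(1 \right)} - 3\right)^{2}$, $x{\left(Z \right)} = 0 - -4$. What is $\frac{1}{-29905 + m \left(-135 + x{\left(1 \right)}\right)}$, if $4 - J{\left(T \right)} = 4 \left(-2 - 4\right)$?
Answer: $- \frac{1}{111780} \approx -8.9461 \cdot 10^{-6}$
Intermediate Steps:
$x{\left(Z \right)} = 4$ ($x{\left(Z \right)} = 0 + 4 = 4$)
$J{\left(T \right)} = 28$ ($J{\left(T \right)} = 4 - 4 \left(-2 - 4\right) = 4 - 4 \left(-6\right) = 4 - -24 = 4 + 24 = 28$)
$m = 625$ ($m = \left(28 - 3\right)^{2} = 25^{2} = 625$)
$\frac{1}{-29905 + m \left(-135 + x{\left(1 \right)}\right)} = \frac{1}{-29905 + 625 \left(-135 + 4\right)} = \frac{1}{-29905 + 625 \left(-131\right)} = \frac{1}{-29905 - 81875} = \frac{1}{-111780} = - \frac{1}{111780}$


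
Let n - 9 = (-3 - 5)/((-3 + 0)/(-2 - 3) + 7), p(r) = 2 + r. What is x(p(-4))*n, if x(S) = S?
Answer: -302/19 ≈ -15.895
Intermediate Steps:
n = 151/19 (n = 9 + (-3 - 5)/((-3 + 0)/(-2 - 3) + 7) = 9 - 8/(-3/(-5) + 7) = 9 - 8/(-3*(-⅕) + 7) = 9 - 8/(⅗ + 7) = 9 - 8/38/5 = 9 - 8*5/38 = 9 - 20/19 = 151/19 ≈ 7.9474)
x(p(-4))*n = (2 - 4)*(151/19) = -2*151/19 = -302/19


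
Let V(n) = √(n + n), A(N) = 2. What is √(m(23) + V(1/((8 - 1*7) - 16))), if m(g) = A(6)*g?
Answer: √(10350 + 15*I*√30)/15 ≈ 6.7824 + 0.026919*I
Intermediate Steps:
m(g) = 2*g
V(n) = √2*√n (V(n) = √(2*n) = √2*√n)
√(m(23) + V(1/((8 - 1*7) - 16))) = √(2*23 + √2*√(1/((8 - 1*7) - 16))) = √(46 + √2*√(1/((8 - 7) - 16))) = √(46 + √2*√(1/(1 - 16))) = √(46 + √2*√(1/(-15))) = √(46 + √2*√(-1/15)) = √(46 + √2*(I*√15/15)) = √(46 + I*√30/15)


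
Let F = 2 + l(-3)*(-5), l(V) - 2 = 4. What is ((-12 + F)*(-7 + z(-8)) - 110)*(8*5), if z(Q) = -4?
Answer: 13200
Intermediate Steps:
l(V) = 6 (l(V) = 2 + 4 = 6)
F = -28 (F = 2 + 6*(-5) = 2 - 30 = -28)
((-12 + F)*(-7 + z(-8)) - 110)*(8*5) = ((-12 - 28)*(-7 - 4) - 110)*(8*5) = (-40*(-11) - 110)*40 = (440 - 110)*40 = 330*40 = 13200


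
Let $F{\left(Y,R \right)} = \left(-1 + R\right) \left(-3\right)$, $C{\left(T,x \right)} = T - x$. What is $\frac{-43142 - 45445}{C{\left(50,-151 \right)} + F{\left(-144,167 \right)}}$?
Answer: $\frac{3281}{11} \approx 298.27$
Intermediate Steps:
$F{\left(Y,R \right)} = 3 - 3 R$
$\frac{-43142 - 45445}{C{\left(50,-151 \right)} + F{\left(-144,167 \right)}} = \frac{-43142 - 45445}{\left(50 - -151\right) + \left(3 - 501\right)} = - \frac{88587}{\left(50 + 151\right) + \left(3 - 501\right)} = - \frac{88587}{201 - 498} = - \frac{88587}{-297} = \left(-88587\right) \left(- \frac{1}{297}\right) = \frac{3281}{11}$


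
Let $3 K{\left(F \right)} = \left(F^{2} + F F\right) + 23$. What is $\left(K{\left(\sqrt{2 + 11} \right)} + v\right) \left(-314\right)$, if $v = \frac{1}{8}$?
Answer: $- \frac{62015}{12} \approx -5167.9$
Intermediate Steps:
$v = \frac{1}{8} \approx 0.125$
$K{\left(F \right)} = \frac{23}{3} + \frac{2 F^{2}}{3}$ ($K{\left(F \right)} = \frac{\left(F^{2} + F F\right) + 23}{3} = \frac{\left(F^{2} + F^{2}\right) + 23}{3} = \frac{2 F^{2} + 23}{3} = \frac{23 + 2 F^{2}}{3} = \frac{23}{3} + \frac{2 F^{2}}{3}$)
$\left(K{\left(\sqrt{2 + 11} \right)} + v\right) \left(-314\right) = \left(\left(\frac{23}{3} + \frac{2 \left(\sqrt{2 + 11}\right)^{2}}{3}\right) + \frac{1}{8}\right) \left(-314\right) = \left(\left(\frac{23}{3} + \frac{2 \left(\sqrt{13}\right)^{2}}{3}\right) + \frac{1}{8}\right) \left(-314\right) = \left(\left(\frac{23}{3} + \frac{2}{3} \cdot 13\right) + \frac{1}{8}\right) \left(-314\right) = \left(\left(\frac{23}{3} + \frac{26}{3}\right) + \frac{1}{8}\right) \left(-314\right) = \left(\frac{49}{3} + \frac{1}{8}\right) \left(-314\right) = \frac{395}{24} \left(-314\right) = - \frac{62015}{12}$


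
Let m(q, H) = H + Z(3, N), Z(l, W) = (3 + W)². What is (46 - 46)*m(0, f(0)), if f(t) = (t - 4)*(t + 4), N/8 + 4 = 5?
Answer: 0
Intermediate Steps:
N = 8 (N = -32 + 8*5 = -32 + 40 = 8)
f(t) = (-4 + t)*(4 + t)
m(q, H) = 121 + H (m(q, H) = H + (3 + 8)² = H + 11² = H + 121 = 121 + H)
(46 - 46)*m(0, f(0)) = (46 - 46)*(121 + (-16 + 0²)) = 0*(121 + (-16 + 0)) = 0*(121 - 16) = 0*105 = 0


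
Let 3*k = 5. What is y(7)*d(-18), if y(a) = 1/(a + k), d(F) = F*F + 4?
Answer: 492/13 ≈ 37.846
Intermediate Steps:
k = 5/3 (k = (⅓)*5 = 5/3 ≈ 1.6667)
d(F) = 4 + F² (d(F) = F² + 4 = 4 + F²)
y(a) = 1/(5/3 + a) (y(a) = 1/(a + 5/3) = 1/(5/3 + a))
y(7)*d(-18) = (3/(5 + 3*7))*(4 + (-18)²) = (3/(5 + 21))*(4 + 324) = (3/26)*328 = 492/13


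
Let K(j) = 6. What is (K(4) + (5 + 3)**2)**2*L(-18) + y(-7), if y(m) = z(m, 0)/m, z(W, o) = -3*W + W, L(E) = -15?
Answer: -73502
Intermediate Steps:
z(W, o) = -2*W
y(m) = -2 (y(m) = (-2*m)/m = -2)
(K(4) + (5 + 3)**2)**2*L(-18) + y(-7) = (6 + (5 + 3)**2)**2*(-15) - 2 = (6 + 8**2)**2*(-15) - 2 = (6 + 64)**2*(-15) - 2 = 70**2*(-15) - 2 = 4900*(-15) - 2 = -73500 - 2 = -73502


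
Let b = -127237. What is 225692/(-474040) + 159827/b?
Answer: -26120191021/15078856870 ≈ -1.7322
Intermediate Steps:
225692/(-474040) + 159827/b = 225692/(-474040) + 159827/(-127237) = 225692*(-1/474040) + 159827*(-1/127237) = -56423/118510 - 159827/127237 = -26120191021/15078856870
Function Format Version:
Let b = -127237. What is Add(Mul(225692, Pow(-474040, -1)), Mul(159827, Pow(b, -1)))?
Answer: Rational(-26120191021, 15078856870) ≈ -1.7322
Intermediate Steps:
Add(Mul(225692, Pow(-474040, -1)), Mul(159827, Pow(b, -1))) = Add(Mul(225692, Pow(-474040, -1)), Mul(159827, Pow(-127237, -1))) = Add(Mul(225692, Rational(-1, 474040)), Mul(159827, Rational(-1, 127237))) = Add(Rational(-56423, 118510), Rational(-159827, 127237)) = Rational(-26120191021, 15078856870)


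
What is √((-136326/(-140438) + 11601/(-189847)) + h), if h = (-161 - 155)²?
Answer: 5*√709830850654777369369474/13330866493 ≈ 316.00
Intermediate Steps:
h = 99856 (h = (-316)² = 99856)
√((-136326/(-140438) + 11601/(-189847)) + h) = √((-136326/(-140438) + 11601/(-189847)) + 99856) = √((-136326*(-1/140438) + 11601*(-1/189847)) + 99856) = √((68163/70219 - 11601/189847) + 99856) = √(12125930442/13330866493 + 99856) = √(1331179130455450/13330866493) = 5*√709830850654777369369474/13330866493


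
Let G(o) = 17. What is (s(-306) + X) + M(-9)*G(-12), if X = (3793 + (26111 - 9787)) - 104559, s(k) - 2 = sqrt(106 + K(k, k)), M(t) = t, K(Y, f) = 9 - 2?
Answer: -84593 + sqrt(113) ≈ -84582.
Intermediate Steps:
K(Y, f) = 7
s(k) = 2 + sqrt(113) (s(k) = 2 + sqrt(106 + 7) = 2 + sqrt(113))
X = -84442 (X = (3793 + 16324) - 104559 = 20117 - 104559 = -84442)
(s(-306) + X) + M(-9)*G(-12) = ((2 + sqrt(113)) - 84442) - 9*17 = (-84440 + sqrt(113)) - 153 = -84593 + sqrt(113)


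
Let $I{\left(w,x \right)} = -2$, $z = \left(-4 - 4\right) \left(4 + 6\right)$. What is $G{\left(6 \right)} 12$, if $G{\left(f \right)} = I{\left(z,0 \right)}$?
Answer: $-24$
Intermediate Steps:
$z = -80$ ($z = \left(-8\right) 10 = -80$)
$G{\left(f \right)} = -2$
$G{\left(6 \right)} 12 = \left(-2\right) 12 = -24$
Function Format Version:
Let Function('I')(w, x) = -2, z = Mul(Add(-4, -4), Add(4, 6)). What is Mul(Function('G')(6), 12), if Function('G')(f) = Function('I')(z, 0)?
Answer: -24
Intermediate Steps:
z = -80 (z = Mul(-8, 10) = -80)
Function('G')(f) = -2
Mul(Function('G')(6), 12) = Mul(-2, 12) = -24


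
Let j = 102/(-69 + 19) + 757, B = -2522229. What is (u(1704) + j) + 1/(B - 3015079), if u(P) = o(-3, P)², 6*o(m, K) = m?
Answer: 52272879671/69216350 ≈ 755.21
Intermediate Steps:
o(m, K) = m/6
u(P) = ¼ (u(P) = ((⅙)*(-3))² = (-½)² = ¼)
j = 18874/25 (j = 102/(-50) + 757 = -1/50*102 + 757 = -51/25 + 757 = 18874/25 ≈ 754.96)
(u(1704) + j) + 1/(B - 3015079) = (¼ + 18874/25) + 1/(-2522229 - 3015079) = 75521/100 + 1/(-5537308) = 75521/100 - 1/5537308 = 52272879671/69216350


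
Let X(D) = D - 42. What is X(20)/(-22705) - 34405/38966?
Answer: -780308273/884723030 ≈ -0.88198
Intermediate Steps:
X(D) = -42 + D
X(20)/(-22705) - 34405/38966 = (-42 + 20)/(-22705) - 34405/38966 = -22*(-1/22705) - 34405*1/38966 = 22/22705 - 34405/38966 = -780308273/884723030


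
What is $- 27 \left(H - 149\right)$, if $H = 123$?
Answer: $702$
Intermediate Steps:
$- 27 \left(H - 149\right) = - 27 \left(123 - 149\right) = \left(-27\right) \left(-26\right) = 702$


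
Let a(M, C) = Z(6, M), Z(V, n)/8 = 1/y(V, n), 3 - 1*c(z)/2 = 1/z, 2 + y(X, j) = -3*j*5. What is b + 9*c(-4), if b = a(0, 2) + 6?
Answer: 121/2 ≈ 60.500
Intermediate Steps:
y(X, j) = -2 - 15*j (y(X, j) = -2 - 3*j*5 = -2 - 15*j)
c(z) = 6 - 2/z
Z(V, n) = 8/(-2 - 15*n)
a(M, C) = -8/(2 + 15*M)
b = 2 (b = -8/(2 + 15*0) + 6 = -8/(2 + 0) + 6 = -8/2 + 6 = -8*1/2 + 6 = -4 + 6 = 2)
b + 9*c(-4) = 2 + 9*(6 - 2/(-4)) = 2 + 9*(6 - 2*(-1/4)) = 2 + 9*(6 + 1/2) = 2 + 9*(13/2) = 2 + 117/2 = 121/2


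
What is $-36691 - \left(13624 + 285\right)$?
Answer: $-50600$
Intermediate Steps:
$-36691 - \left(13624 + 285\right) = -36691 - 13909 = -50600$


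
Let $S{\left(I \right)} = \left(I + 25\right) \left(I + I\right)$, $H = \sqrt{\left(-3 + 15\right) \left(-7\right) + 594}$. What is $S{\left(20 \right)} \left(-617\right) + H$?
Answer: $-1110600 + \sqrt{510} \approx -1.1106 \cdot 10^{6}$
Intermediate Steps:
$H = \sqrt{510}$ ($H = \sqrt{12 \left(-7\right) + 594} = \sqrt{-84 + 594} = \sqrt{510} \approx 22.583$)
$S{\left(I \right)} = 2 I \left(25 + I\right)$ ($S{\left(I \right)} = \left(25 + I\right) 2 I = 2 I \left(25 + I\right)$)
$S{\left(20 \right)} \left(-617\right) + H = 2 \cdot 20 \left(25 + 20\right) \left(-617\right) + \sqrt{510} = 2 \cdot 20 \cdot 45 \left(-617\right) + \sqrt{510} = 1800 \left(-617\right) + \sqrt{510} = -1110600 + \sqrt{510}$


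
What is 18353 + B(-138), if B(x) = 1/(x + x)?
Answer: 5065427/276 ≈ 18353.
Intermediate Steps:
B(x) = 1/(2*x)
18353 + B(-138) = 18353 + (1/2)/(-138) = 18353 + (1/2)*(-1/138) = 18353 - 1/276 = 5065427/276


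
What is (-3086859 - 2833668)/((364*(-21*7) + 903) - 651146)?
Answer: 5920527/703751 ≈ 8.4128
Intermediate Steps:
(-3086859 - 2833668)/((364*(-21*7) + 903) - 651146) = -5920527/((364*(-147) + 903) - 651146) = -5920527/((-53508 + 903) - 651146) = -5920527/(-52605 - 651146) = -5920527/(-703751) = -5920527*(-1/703751) = 5920527/703751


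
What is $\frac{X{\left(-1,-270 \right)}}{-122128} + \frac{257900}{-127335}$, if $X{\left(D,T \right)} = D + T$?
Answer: $- \frac{6292460683}{3110233776} \approx -2.0231$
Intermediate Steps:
$\frac{X{\left(-1,-270 \right)}}{-122128} + \frac{257900}{-127335} = \frac{-1 - 270}{-122128} + \frac{257900}{-127335} = \left(-271\right) \left(- \frac{1}{122128}\right) + 257900 \left(- \frac{1}{127335}\right) = \frac{271}{122128} - \frac{51580}{25467} = - \frac{6292460683}{3110233776}$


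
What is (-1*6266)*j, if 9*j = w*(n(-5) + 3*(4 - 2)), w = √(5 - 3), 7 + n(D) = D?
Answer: 12532*√2/3 ≈ 5907.6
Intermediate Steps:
n(D) = -7 + D
w = √2 ≈ 1.4142
j = -2*√2/3 (j = (√2*((-7 - 5) + 3*(4 - 2)))/9 = (√2*(-12 + 3*2))/9 = (√2*(-12 + 6))/9 = (√2*(-6))/9 = (-6*√2)/9 = -2*√2/3 ≈ -0.94281)
(-1*6266)*j = (-1*6266)*(-2*√2/3) = -(-12532)*√2/3 = 12532*√2/3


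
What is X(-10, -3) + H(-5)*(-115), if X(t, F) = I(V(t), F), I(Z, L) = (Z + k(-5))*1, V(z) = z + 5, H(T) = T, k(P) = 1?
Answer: 571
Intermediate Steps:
V(z) = 5 + z
I(Z, L) = 1 + Z (I(Z, L) = (Z + 1)*1 = (1 + Z)*1 = 1 + Z)
X(t, F) = 6 + t (X(t, F) = 1 + (5 + t) = 6 + t)
X(-10, -3) + H(-5)*(-115) = (6 - 10) - 5*(-115) = -4 + 575 = 571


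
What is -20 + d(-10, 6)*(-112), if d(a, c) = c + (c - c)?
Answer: -692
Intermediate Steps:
d(a, c) = c (d(a, c) = c + 0 = c)
-20 + d(-10, 6)*(-112) = -20 + 6*(-112) = -20 - 672 = -692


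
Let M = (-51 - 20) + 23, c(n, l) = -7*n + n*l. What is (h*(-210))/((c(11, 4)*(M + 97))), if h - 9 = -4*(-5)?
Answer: 290/77 ≈ 3.7662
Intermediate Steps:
h = 29 (h = 9 - 4*(-5) = 9 + 20 = 29)
c(n, l) = -7*n + l*n
M = -48 (M = -71 + 23 = -48)
(h*(-210))/((c(11, 4)*(M + 97))) = (29*(-210))/(((11*(-7 + 4))*(-48 + 97))) = -6090/((11*(-3))*49) = -6090/((-33*49)) = -6090/(-1617) = -6090*(-1/1617) = 290/77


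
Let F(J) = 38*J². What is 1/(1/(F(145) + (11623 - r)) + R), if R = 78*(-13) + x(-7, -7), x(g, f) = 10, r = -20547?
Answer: -831120/834444479 ≈ -0.00099602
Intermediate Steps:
R = -1004 (R = 78*(-13) + 10 = -1014 + 10 = -1004)
1/(1/(F(145) + (11623 - r)) + R) = 1/(1/(38*145² + (11623 - 1*(-20547))) - 1004) = 1/(1/(38*21025 + (11623 + 20547)) - 1004) = 1/(1/(798950 + 32170) - 1004) = 1/(1/831120 - 1004) = 1/(-834444479/831120) = -831120/834444479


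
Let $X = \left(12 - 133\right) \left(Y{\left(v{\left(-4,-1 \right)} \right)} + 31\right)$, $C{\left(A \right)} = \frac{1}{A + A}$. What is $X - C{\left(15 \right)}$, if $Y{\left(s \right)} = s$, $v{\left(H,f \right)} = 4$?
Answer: $- \frac{127051}{30} \approx -4235.0$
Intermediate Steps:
$C{\left(A \right)} = \frac{1}{2 A}$
$X = -4235$ ($X = \left(12 - 133\right) \left(4 + 31\right) = \left(-121\right) 35 = -4235$)
$X - C{\left(15 \right)} = -4235 - \frac{1}{2 \cdot 15} = -4235 - \frac{1}{2} \cdot \frac{1}{15} = -4235 - \frac{1}{30} = - \frac{127051}{30}$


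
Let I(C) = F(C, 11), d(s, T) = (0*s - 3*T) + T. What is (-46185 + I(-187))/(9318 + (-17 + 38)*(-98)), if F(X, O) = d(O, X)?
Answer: -45811/7260 ≈ -6.3101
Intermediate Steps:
d(s, T) = -2*T (d(s, T) = (0 - 3*T) + T = -3*T + T = -2*T)
F(X, O) = -2*X
I(C) = -2*C
(-46185 + I(-187))/(9318 + (-17 + 38)*(-98)) = (-46185 - 2*(-187))/(9318 + (-17 + 38)*(-98)) = (-46185 + 374)/(9318 + 21*(-98)) = -45811/(9318 - 2058) = -45811/7260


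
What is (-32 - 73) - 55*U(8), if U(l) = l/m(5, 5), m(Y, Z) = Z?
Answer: -193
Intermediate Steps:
U(l) = l/5
(-32 - 73) - 55*U(8) = (-32 - 73) - 11*8 = -105 - 55*8/5 = -105 - 88 = -193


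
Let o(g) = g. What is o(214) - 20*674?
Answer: -13266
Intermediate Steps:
o(214) - 20*674 = 214 - 20*674 = 214 - 13480 = -13266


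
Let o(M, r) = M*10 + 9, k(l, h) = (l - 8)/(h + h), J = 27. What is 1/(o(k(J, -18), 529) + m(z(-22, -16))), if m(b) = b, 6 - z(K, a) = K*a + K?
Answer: -18/5765 ≈ -0.0031223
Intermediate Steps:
z(K, a) = 6 - K - K*a (z(K, a) = 6 - (K*a + K) = 6 - (K + K*a) = 6 + (-K - K*a) = 6 - K - K*a)
k(l, h) = (-8 + l)/(2*h) (k(l, h) = (-8 + l)/((2*h)) = (-8 + l)*(1/(2*h)) = (-8 + l)/(2*h))
o(M, r) = 9 + 10*M (o(M, r) = 10*M + 9 = 9 + 10*M)
1/(o(k(J, -18), 529) + m(z(-22, -16))) = 1/((9 + 10*((1/2)*(-8 + 27)/(-18))) + (6 - 1*(-22) - 1*(-22)*(-16))) = 1/((9 + 10*((1/2)*(-1/18)*19)) + (6 + 22 - 352)) = 1/((9 + 10*(-19/36)) - 324) = 1/((9 - 95/18) - 324) = 1/(67/18 - 324) = 1/(-5765/18) = -18/5765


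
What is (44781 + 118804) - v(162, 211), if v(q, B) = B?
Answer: 163374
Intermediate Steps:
(44781 + 118804) - v(162, 211) = (44781 + 118804) - 1*211 = 163585 - 211 = 163374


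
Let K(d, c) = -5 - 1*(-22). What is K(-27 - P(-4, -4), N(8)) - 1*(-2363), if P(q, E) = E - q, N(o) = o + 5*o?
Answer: 2380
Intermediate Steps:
N(o) = 6*o
K(d, c) = 17 (K(d, c) = -5 + 22 = 17)
K(-27 - P(-4, -4), N(8)) - 1*(-2363) = 17 - 1*(-2363) = 17 + 2363 = 2380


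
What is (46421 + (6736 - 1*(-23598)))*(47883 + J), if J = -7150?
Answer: 3126461415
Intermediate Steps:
(46421 + (6736 - 1*(-23598)))*(47883 + J) = (46421 + (6736 - 1*(-23598)))*(47883 - 7150) = (46421 + (6736 + 23598))*40733 = (46421 + 30334)*40733 = 76755*40733 = 3126461415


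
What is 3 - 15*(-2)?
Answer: 33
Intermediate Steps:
3 - 15*(-2) = 3 + 30 = 33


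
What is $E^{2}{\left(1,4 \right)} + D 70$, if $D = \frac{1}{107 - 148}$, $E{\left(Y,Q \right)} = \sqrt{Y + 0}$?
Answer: $- \frac{29}{41} \approx -0.70732$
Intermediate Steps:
$E{\left(Y,Q \right)} = \sqrt{Y}$
$D = - \frac{1}{41}$ ($D = \frac{1}{-41} = - \frac{1}{41} \approx -0.02439$)
$E^{2}{\left(1,4 \right)} + D 70 = \left(\sqrt{1}\right)^{2} - \frac{70}{41} = 1^{2} - \frac{70}{41} = 1 - \frac{70}{41} = - \frac{29}{41}$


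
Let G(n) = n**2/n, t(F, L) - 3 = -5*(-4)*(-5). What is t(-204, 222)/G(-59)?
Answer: 97/59 ≈ 1.6441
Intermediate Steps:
t(F, L) = -97 (t(F, L) = 3 - 5*(-4)*(-5) = 3 + 20*(-5) = 3 - 100 = -97)
G(n) = n
t(-204, 222)/G(-59) = -97/(-59) = -97*(-1/59) = 97/59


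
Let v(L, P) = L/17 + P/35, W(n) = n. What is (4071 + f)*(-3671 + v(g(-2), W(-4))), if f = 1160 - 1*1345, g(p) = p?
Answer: -8488512338/595 ≈ -1.4266e+7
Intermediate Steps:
v(L, P) = L/17 + P/35 (v(L, P) = L*(1/17) + P*(1/35) = L/17 + P/35)
f = -185 (f = 1160 - 1345 = -185)
(4071 + f)*(-3671 + v(g(-2), W(-4))) = (4071 - 185)*(-3671 + ((1/17)*(-2) + (1/35)*(-4))) = 3886*(-3671 + (-2/17 - 4/35)) = 3886*(-3671 - 138/595) = 3886*(-2184383/595) = -8488512338/595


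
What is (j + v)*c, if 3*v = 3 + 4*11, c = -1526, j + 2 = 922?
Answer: -4283482/3 ≈ -1.4278e+6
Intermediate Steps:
j = 920 (j = -2 + 922 = 920)
v = 47/3 (v = (3 + 4*11)/3 = (3 + 44)/3 = (⅓)*47 = 47/3 ≈ 15.667)
(j + v)*c = (920 + 47/3)*(-1526) = (2807/3)*(-1526) = -4283482/3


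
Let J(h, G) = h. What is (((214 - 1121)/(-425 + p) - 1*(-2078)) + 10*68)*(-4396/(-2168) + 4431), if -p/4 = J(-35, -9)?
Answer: 1890774316837/154470 ≈ 1.2240e+7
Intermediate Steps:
p = 140 (p = -4*(-35) = 140)
(((214 - 1121)/(-425 + p) - 1*(-2078)) + 10*68)*(-4396/(-2168) + 4431) = (((214 - 1121)/(-425 + 140) - 1*(-2078)) + 10*68)*(-4396/(-2168) + 4431) = ((-907/(-285) + 2078) + 680)*(-4396*(-1/2168) + 4431) = ((-907*(-1/285) + 2078) + 680)*(1099/542 + 4431) = ((907/285 + 2078) + 680)*(2402701/542) = (593137/285 + 680)*(2402701/542) = (786937/285)*(2402701/542) = 1890774316837/154470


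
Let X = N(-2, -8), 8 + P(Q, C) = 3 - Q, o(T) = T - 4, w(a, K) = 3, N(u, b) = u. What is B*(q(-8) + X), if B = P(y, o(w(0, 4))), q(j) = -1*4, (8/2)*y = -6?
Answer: 21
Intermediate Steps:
y = -3/2 (y = (1/4)*(-6) = -3/2 ≈ -1.5000)
o(T) = -4 + T
P(Q, C) = -5 - Q (P(Q, C) = -8 + (3 - Q) = -5 - Q)
q(j) = -4
X = -2
B = -7/2 (B = -5 - 1*(-3/2) = -5 + 3/2 = -7/2 ≈ -3.5000)
B*(q(-8) + X) = -7*(-4 - 2)/2 = -7/2*(-6) = 21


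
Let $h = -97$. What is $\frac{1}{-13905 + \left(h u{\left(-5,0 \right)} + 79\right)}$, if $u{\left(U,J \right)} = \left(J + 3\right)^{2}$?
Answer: $- \frac{1}{14699} \approx -6.8032 \cdot 10^{-5}$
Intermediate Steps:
$u{\left(U,J \right)} = \left(3 + J\right)^{2}$
$\frac{1}{-13905 + \left(h u{\left(-5,0 \right)} + 79\right)} = \frac{1}{-13905 + \left(- 97 \left(3 + 0\right)^{2} + 79\right)} = \frac{1}{-13905 + \left(- 97 \cdot 3^{2} + 79\right)} = \frac{1}{-13905 + \left(\left(-97\right) 9 + 79\right)} = \frac{1}{-13905 + \left(-873 + 79\right)} = \frac{1}{-13905 - 794} = \frac{1}{-14699} = - \frac{1}{14699}$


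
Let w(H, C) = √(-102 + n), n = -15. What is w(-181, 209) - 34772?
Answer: -34772 + 3*I*√13 ≈ -34772.0 + 10.817*I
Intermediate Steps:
w(H, C) = 3*I*√13 (w(H, C) = √(-102 - 15) = √(-117) = 3*I*√13)
w(-181, 209) - 34772 = 3*I*√13 - 34772 = -34772 + 3*I*√13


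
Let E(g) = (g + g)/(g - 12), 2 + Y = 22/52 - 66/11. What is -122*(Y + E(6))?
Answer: 15189/13 ≈ 1168.4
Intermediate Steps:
Y = -197/26 (Y = -2 + (22/52 - 66/11) = -2 + (22*(1/52) - 66*1/11) = -2 + (11/26 - 6) = -2 - 145/26 = -197/26 ≈ -7.5769)
E(g) = 2*g/(-12 + g) (E(g) = (2*g)/(-12 + g) = 2*g/(-12 + g))
-122*(Y + E(6)) = -122*(-197/26 + 2*6/(-12 + 6)) = -122*(-197/26 + 2*6/(-6)) = -122*(-197/26 + 2*6*(-⅙)) = -122*(-197/26 - 2) = -122*(-249/26) = 15189/13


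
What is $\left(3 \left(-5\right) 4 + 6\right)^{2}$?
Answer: $2916$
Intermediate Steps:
$\left(3 \left(-5\right) 4 + 6\right)^{2} = \left(\left(-15\right) 4 + 6\right)^{2} = \left(-60 + 6\right)^{2} = \left(-54\right)^{2} = 2916$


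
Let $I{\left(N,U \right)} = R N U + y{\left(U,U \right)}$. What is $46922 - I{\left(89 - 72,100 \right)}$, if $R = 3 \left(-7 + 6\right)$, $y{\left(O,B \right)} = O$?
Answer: $51922$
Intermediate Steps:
$R = -3$ ($R = 3 \left(-1\right) = -3$)
$I{\left(N,U \right)} = U - 3 N U$ ($I{\left(N,U \right)} = - 3 N U + U = U - 3 N U$)
$46922 - I{\left(89 - 72,100 \right)} = 46922 - 100 \left(1 - 3 \left(89 - 72\right)\right) = 46922 - 100 \left(1 - 51\right) = 46922 - 100 \left(-50\right) = 46922 - -5000 = 46922 + 5000 = 51922$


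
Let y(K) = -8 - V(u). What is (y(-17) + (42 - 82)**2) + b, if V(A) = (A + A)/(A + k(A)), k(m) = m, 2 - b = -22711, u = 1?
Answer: 24304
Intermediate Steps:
b = 22713 (b = 2 - 1*(-22711) = 2 + 22711 = 22713)
V(A) = 1 (V(A) = (A + A)/(A + A) = (2*A)/((2*A)) = (2*A)*(1/(2*A)) = 1)
y(K) = -9 (y(K) = -8 - 1*1 = -8 - 1 = -9)
(y(-17) + (42 - 82)**2) + b = (-9 + (42 - 82)**2) + 22713 = (-9 + (-40)**2) + 22713 = (-9 + 1600) + 22713 = 1591 + 22713 = 24304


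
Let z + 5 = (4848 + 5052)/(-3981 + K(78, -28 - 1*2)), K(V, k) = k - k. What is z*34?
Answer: -337790/1327 ≈ -254.55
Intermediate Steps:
K(V, k) = 0
z = -9935/1327 (z = -5 + (4848 + 5052)/(-3981 + 0) = -5 + 9900/(-3981) = -5 + 9900*(-1/3981) = -5 - 3300/1327 = -9935/1327 ≈ -7.4868)
z*34 = -9935/1327*34 = -337790/1327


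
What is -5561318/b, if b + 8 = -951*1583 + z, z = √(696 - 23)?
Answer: 4186118065619/1133176301904 + 2780659*√673/1133176301904 ≈ 3.6942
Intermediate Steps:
z = √673 ≈ 25.942
b = -1505441 + √673 (b = -8 + (-951*1583 + √673) = -8 + (-1505433 + √673) = -1505441 + √673 ≈ -1.5054e+6)
-5561318/b = -5561318/(-1505441 + √673)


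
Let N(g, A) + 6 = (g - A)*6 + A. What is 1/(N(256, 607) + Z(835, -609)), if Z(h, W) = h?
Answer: -1/670 ≈ -0.0014925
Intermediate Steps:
N(g, A) = -6 - 5*A + 6*g (N(g, A) = -6 + ((g - A)*6 + A) = -6 + ((-6*A + 6*g) + A) = -6 + (-5*A + 6*g) = -6 - 5*A + 6*g)
1/(N(256, 607) + Z(835, -609)) = 1/((-6 - 5*607 + 6*256) + 835) = 1/((-6 - 3035 + 1536) + 835) = 1/(-1505 + 835) = 1/(-670) = -1/670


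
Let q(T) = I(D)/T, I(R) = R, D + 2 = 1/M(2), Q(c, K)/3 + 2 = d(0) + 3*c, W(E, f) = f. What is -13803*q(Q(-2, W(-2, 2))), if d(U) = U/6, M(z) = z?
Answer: -13803/16 ≈ -862.69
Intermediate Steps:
d(U) = U/6 (d(U) = U*(⅙) = U/6)
Q(c, K) = -6 + 9*c (Q(c, K) = -6 + 3*((⅙)*0 + 3*c) = -6 + 3*(0 + 3*c) = -6 + 3*(3*c) = -6 + 9*c)
D = -3/2 (D = -2 + 1/2 = -2 + ½ = -3/2 ≈ -1.5000)
q(T) = -3/(2*T)
-13803*q(Q(-2, W(-2, 2))) = -(-41409)/(2*(-6 + 9*(-2))) = -(-41409)/(2*(-6 - 18)) = -(-41409)/(2*(-24)) = -(-41409)*(-1)/(2*24) = -13803*1/16 = -13803/16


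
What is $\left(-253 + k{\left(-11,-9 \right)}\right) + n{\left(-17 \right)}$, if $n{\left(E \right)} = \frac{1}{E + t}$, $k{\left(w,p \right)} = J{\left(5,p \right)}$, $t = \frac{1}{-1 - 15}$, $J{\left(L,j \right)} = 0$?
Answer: $- \frac{69085}{273} \approx -253.06$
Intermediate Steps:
$t = - \frac{1}{16}$ ($t = \frac{1}{-16} = - \frac{1}{16} \approx -0.0625$)
$k{\left(w,p \right)} = 0$
$n{\left(E \right)} = \frac{1}{- \frac{1}{16} + E}$ ($n{\left(E \right)} = \frac{1}{E - \frac{1}{16}} = \frac{1}{- \frac{1}{16} + E}$)
$\left(-253 + k{\left(-11,-9 \right)}\right) + n{\left(-17 \right)} = \left(-253 + 0\right) + \frac{16}{-1 + 16 \left(-17\right)} = -253 + \frac{16}{-1 - 272} = -253 + \frac{16}{-273} = -253 + 16 \left(- \frac{1}{273}\right) = -253 - \frac{16}{273} = - \frac{69085}{273}$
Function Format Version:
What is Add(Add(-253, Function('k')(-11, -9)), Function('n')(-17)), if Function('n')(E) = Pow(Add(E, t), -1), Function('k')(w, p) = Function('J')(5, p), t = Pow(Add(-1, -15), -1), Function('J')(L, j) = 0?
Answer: Rational(-69085, 273) ≈ -253.06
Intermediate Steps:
t = Rational(-1, 16) (t = Pow(-16, -1) = Rational(-1, 16) ≈ -0.062500)
Function('k')(w, p) = 0
Function('n')(E) = Pow(Add(Rational(-1, 16), E), -1) (Function('n')(E) = Pow(Add(E, Rational(-1, 16)), -1) = Pow(Add(Rational(-1, 16), E), -1))
Add(Add(-253, Function('k')(-11, -9)), Function('n')(-17)) = Add(Add(-253, 0), Mul(16, Pow(Add(-1, Mul(16, -17)), -1))) = Add(-253, Mul(16, Pow(Add(-1, -272), -1))) = Add(-253, Mul(16, Pow(-273, -1))) = Add(-253, Mul(16, Rational(-1, 273))) = Add(-253, Rational(-16, 273)) = Rational(-69085, 273)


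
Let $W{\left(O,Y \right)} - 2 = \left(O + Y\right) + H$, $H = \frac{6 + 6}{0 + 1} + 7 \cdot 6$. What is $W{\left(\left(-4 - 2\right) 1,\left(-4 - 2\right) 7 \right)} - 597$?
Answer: $-589$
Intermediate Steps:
$H = 54$ ($H = \frac{12}{1} + 42 = 12 \cdot 1 + 42 = 12 + 42 = 54$)
$W{\left(O,Y \right)} = 56 + O + Y$ ($W{\left(O,Y \right)} = 2 + \left(\left(O + Y\right) + 54\right) = 2 + \left(54 + O + Y\right) = 56 + O + Y$)
$W{\left(\left(-4 - 2\right) 1,\left(-4 - 2\right) 7 \right)} - 597 = \left(56 + \left(-4 - 2\right) 1 + \left(-4 - 2\right) 7\right) - 597 = \left(56 - 6 - 42\right) - 597 = 8 - 597 = -589$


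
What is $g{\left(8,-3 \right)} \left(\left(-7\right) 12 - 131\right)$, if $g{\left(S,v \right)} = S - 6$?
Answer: $-430$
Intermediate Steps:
$g{\left(S,v \right)} = -6 + S$
$g{\left(8,-3 \right)} \left(\left(-7\right) 12 - 131\right) = \left(-6 + 8\right) \left(\left(-7\right) 12 - 131\right) = 2 \left(-84 - 131\right) = 2 \left(-215\right) = -430$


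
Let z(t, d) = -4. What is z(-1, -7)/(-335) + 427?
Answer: 143049/335 ≈ 427.01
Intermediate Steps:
z(-1, -7)/(-335) + 427 = -4/(-335) + 427 = -4*(-1/335) + 427 = 4/335 + 427 = 143049/335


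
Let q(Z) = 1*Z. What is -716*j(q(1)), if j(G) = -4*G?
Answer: 2864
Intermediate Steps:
q(Z) = Z
-716*j(q(1)) = -(-2864) = -716*(-4) = 2864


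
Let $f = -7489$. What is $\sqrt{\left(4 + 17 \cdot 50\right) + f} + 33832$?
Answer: $33832 + i \sqrt{6635} \approx 33832.0 + 81.456 i$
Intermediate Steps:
$\sqrt{\left(4 + 17 \cdot 50\right) + f} + 33832 = \sqrt{\left(4 + 17 \cdot 50\right) - 7489} + 33832 = \sqrt{\left(4 + 850\right) - 7489} + 33832 = \sqrt{854 - 7489} + 33832 = \sqrt{-6635} + 33832 = i \sqrt{6635} + 33832 = 33832 + i \sqrt{6635}$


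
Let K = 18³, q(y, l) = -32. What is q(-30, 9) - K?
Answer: -5864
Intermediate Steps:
K = 5832
q(-30, 9) - K = -32 - 1*5832 = -32 - 5832 = -5864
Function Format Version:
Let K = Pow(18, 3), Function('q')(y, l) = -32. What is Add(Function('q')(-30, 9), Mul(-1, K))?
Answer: -5864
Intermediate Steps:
K = 5832
Add(Function('q')(-30, 9), Mul(-1, K)) = Add(-32, Mul(-1, 5832)) = Add(-32, -5832) = -5864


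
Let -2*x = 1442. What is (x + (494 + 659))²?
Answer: 186624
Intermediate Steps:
x = -721 (x = -½*1442 = -721)
(x + (494 + 659))² = (-721 + (494 + 659))² = (-721 + 1153)² = 432² = 186624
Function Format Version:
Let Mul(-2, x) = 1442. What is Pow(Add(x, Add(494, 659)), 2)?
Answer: 186624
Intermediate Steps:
x = -721 (x = Mul(Rational(-1, 2), 1442) = -721)
Pow(Add(x, Add(494, 659)), 2) = Pow(Add(-721, Add(494, 659)), 2) = Pow(Add(-721, 1153), 2) = Pow(432, 2) = 186624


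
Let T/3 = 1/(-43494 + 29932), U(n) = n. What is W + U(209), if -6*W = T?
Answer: 5668917/27124 ≈ 209.00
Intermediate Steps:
T = -3/13562 (T = 3/(-43494 + 29932) = 3/(-13562) = 3*(-1/13562) = -3/13562 ≈ -0.00022121)
W = 1/27124 (W = -⅙*(-3/13562) = 1/27124 ≈ 3.6868e-5)
W + U(209) = 1/27124 + 209 = 5668917/27124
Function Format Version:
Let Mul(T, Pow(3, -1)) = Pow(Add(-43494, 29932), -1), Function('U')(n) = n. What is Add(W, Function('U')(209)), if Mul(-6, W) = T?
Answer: Rational(5668917, 27124) ≈ 209.00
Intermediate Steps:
T = Rational(-3, 13562) (T = Mul(3, Pow(Add(-43494, 29932), -1)) = Mul(3, Pow(-13562, -1)) = Mul(3, Rational(-1, 13562)) = Rational(-3, 13562) ≈ -0.00022121)
W = Rational(1, 27124) (W = Mul(Rational(-1, 6), Rational(-3, 13562)) = Rational(1, 27124) ≈ 3.6868e-5)
Add(W, Function('U')(209)) = Add(Rational(1, 27124), 209) = Rational(5668917, 27124)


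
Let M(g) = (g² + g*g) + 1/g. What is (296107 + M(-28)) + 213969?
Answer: 14326031/28 ≈ 5.1164e+5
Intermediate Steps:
M(g) = 1/g + 2*g² (M(g) = (g² + g²) + 1/g = 2*g² + 1/g = 1/g + 2*g²)
(296107 + M(-28)) + 213969 = (296107 + (1 + 2*(-28)³)/(-28)) + 213969 = (296107 - (1 + 2*(-21952))/28) + 213969 = (296107 - (1 - 43904)/28) + 213969 = (296107 - 1/28*(-43903)) + 213969 = (296107 + 43903/28) + 213969 = 8334899/28 + 213969 = 14326031/28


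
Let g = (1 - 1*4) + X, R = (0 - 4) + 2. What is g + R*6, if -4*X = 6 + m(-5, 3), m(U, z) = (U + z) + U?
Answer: -59/4 ≈ -14.750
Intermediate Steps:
m(U, z) = z + 2*U
X = 1/4 (X = -(6 + (3 + 2*(-5)))/4 = -(6 + (3 - 10))/4 = -(6 - 7)/4 = -1/4*(-1) = 1/4 ≈ 0.25000)
R = -2 (R = -4 + 2 = -2)
g = -11/4 (g = (1 - 1*4) + 1/4 = (1 - 4) + 1/4 = -3 + 1/4 = -11/4 ≈ -2.7500)
g + R*6 = -11/4 - 2*6 = -11/4 - 12 = -59/4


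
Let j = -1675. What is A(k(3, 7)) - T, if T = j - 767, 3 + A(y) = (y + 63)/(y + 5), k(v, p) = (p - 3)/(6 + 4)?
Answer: 66170/27 ≈ 2450.7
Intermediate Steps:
k(v, p) = -3/10 + p/10 (k(v, p) = (-3 + p)/10 = (-3 + p)*(⅒) = -3/10 + p/10)
A(y) = -3 + (63 + y)/(5 + y) (A(y) = -3 + (y + 63)/(y + 5) = -3 + (63 + y)/(5 + y))
T = -2442 (T = -1675 - 767 = -2442)
A(k(3, 7)) - T = 2*(24 - (-3/10 + (⅒)*7))/(5 + (-3/10 + (⅒)*7)) - 1*(-2442) = 2*(24 - (-3/10 + 7/10))/(5 + (-3/10 + 7/10)) + 2442 = 2*(24 - 1*⅖)/(5 + ⅖) + 2442 = 2*(24 - ⅖)/(27/5) + 2442 = 2*(5/27)*(118/5) + 2442 = 236/27 + 2442 = 66170/27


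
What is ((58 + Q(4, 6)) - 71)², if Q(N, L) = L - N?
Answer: 121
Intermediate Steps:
((58 + Q(4, 6)) - 71)² = ((58 + (6 - 1*4)) - 71)² = ((58 + (6 - 4)) - 71)² = ((58 + 2) - 71)² = (60 - 71)² = (-11)² = 121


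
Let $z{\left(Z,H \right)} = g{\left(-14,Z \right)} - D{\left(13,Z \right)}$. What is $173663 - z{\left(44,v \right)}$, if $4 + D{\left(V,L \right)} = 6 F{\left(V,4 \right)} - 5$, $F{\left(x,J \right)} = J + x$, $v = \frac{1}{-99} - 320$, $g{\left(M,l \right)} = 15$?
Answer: $173741$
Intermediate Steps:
$v = - \frac{31681}{99}$ ($v = - \frac{1}{99} - 320 = - \frac{31681}{99} \approx -320.01$)
$D{\left(V,L \right)} = 15 + 6 V$ ($D{\left(V,L \right)} = -4 + \left(6 \left(4 + V\right) - 5\right) = -4 + \left(\left(24 + 6 V\right) - 5\right) = -4 + \left(19 + 6 V\right) = 15 + 6 V$)
$z{\left(Z,H \right)} = -78$ ($z{\left(Z,H \right)} = 15 - \left(15 + 6 \cdot 13\right) = 15 - \left(15 + 78\right) = 15 - 93 = -78$)
$173663 - z{\left(44,v \right)} = 173663 - -78 = 173663 + 78 = 173741$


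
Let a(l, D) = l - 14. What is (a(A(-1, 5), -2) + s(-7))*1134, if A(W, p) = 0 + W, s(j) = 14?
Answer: -1134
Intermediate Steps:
A(W, p) = W
a(l, D) = -14 + l
(a(A(-1, 5), -2) + s(-7))*1134 = ((-14 - 1) + 14)*1134 = (-15 + 14)*1134 = -1*1134 = -1134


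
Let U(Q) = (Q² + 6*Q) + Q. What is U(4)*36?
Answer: 1584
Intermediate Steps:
U(Q) = Q² + 7*Q
U(4)*36 = (4*(7 + 4))*36 = (4*11)*36 = 44*36 = 1584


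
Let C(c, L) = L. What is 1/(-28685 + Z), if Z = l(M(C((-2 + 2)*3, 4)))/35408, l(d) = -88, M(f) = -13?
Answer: -4426/126959821 ≈ -3.4861e-5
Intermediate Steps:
Z = -11/4426 (Z = -88/35408 = -88*1/35408 = -11/4426 ≈ -0.0024853)
1/(-28685 + Z) = 1/(-28685 - 11/4426) = 1/(-126959821/4426) = -4426/126959821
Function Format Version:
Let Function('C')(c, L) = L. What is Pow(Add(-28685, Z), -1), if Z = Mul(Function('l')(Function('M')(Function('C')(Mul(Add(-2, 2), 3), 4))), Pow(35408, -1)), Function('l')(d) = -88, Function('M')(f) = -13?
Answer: Rational(-4426, 126959821) ≈ -3.4861e-5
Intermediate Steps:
Z = Rational(-11, 4426) (Z = Mul(-88, Pow(35408, -1)) = Mul(-88, Rational(1, 35408)) = Rational(-11, 4426) ≈ -0.0024853)
Pow(Add(-28685, Z), -1) = Pow(Add(-28685, Rational(-11, 4426)), -1) = Pow(Rational(-126959821, 4426), -1) = Rational(-4426, 126959821)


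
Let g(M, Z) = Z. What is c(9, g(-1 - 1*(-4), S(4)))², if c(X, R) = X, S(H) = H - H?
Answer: 81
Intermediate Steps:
S(H) = 0
c(9, g(-1 - 1*(-4), S(4)))² = 9² = 81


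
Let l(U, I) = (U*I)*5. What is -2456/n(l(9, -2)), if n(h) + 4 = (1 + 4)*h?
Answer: 1228/227 ≈ 5.4097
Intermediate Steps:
l(U, I) = 5*I*U (l(U, I) = (I*U)*5 = 5*I*U)
n(h) = -4 + 5*h (n(h) = -4 + (1 + 4)*h = -4 + 5*h)
-2456/n(l(9, -2)) = -2456/(-4 + 5*(5*(-2)*9)) = -2456/(-4 + 5*(-90)) = -2456/(-4 - 450) = -2456/(-454) = -2456*(-1/454) = 1228/227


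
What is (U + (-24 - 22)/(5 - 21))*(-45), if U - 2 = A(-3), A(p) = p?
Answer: -675/8 ≈ -84.375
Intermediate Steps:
U = -1 (U = 2 - 3 = -1)
(U + (-24 - 22)/(5 - 21))*(-45) = (-1 + (-24 - 22)/(5 - 21))*(-45) = (-1 - 46/(-16))*(-45) = (-1 - 46*(-1/16))*(-45) = (-1 + 23/8)*(-45) = (15/8)*(-45) = -675/8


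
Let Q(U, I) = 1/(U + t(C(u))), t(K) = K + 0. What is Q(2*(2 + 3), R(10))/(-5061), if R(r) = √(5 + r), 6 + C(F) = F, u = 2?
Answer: -1/30366 ≈ -3.2932e-5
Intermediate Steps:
C(F) = -6 + F
t(K) = K
Q(U, I) = 1/(-4 + U) (Q(U, I) = 1/(U + (-6 + 2)) = 1/(U - 4) = 1/(-4 + U))
Q(2*(2 + 3), R(10))/(-5061) = 1/(-4 + 2*(2 + 3)*(-5061)) = -1/5061/(-4 + 2*5) = -1/5061/(-4 + 10) = -1/5061/6 = (⅙)*(-1/5061) = -1/30366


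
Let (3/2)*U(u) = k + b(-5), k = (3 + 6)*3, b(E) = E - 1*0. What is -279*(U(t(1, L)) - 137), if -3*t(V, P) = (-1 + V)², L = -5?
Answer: 34131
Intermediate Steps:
t(V, P) = -(-1 + V)²/3
b(E) = E (b(E) = E + 0 = E)
k = 27 (k = 9*3 = 27)
U(u) = 44/3 (U(u) = 2*(27 - 5)/3 = (⅔)*22 = 44/3)
-279*(U(t(1, L)) - 137) = -279*(44/3 - 137) = -279*(-367/3) = 34131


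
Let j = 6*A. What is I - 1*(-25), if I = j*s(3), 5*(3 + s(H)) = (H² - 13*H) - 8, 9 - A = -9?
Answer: -5599/5 ≈ -1119.8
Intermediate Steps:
A = 18 (A = 9 - 1*(-9) = 9 + 9 = 18)
s(H) = -23/5 - 13*H/5 + H²/5 (s(H) = -3 + ((H² - 13*H) - 8)/5 = -3 + (-8 + H² - 13*H)/5 = -3 + (-8/5 - 13*H/5 + H²/5) = -23/5 - 13*H/5 + H²/5)
j = 108 (j = 6*18 = 108)
I = -5724/5 (I = 108*(-23/5 - 13/5*3 + (⅕)*3²) = 108*(-23/5 - 39/5 + (⅕)*9) = 108*(-23/5 - 39/5 + 9/5) = 108*(-53/5) = -5724/5 ≈ -1144.8)
I - 1*(-25) = -5724/5 - 1*(-25) = -5724/5 + 25 = -5599/5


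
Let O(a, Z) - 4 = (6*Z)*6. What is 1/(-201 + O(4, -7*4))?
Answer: -1/1205 ≈ -0.00082988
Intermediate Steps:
O(a, Z) = 4 + 36*Z (O(a, Z) = 4 + (6*Z)*6 = 4 + 36*Z)
1/(-201 + O(4, -7*4)) = 1/(-201 + (4 + 36*(-7*4))) = 1/(-201 + (4 + 36*(-28))) = 1/(-201 + (4 - 1008)) = 1/(-201 - 1004) = 1/(-1205) = -1/1205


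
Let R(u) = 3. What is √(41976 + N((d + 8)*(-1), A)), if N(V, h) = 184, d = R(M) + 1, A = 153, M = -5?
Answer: 4*√2635 ≈ 205.33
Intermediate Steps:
d = 4 (d = 3 + 1 = 4)
√(41976 + N((d + 8)*(-1), A)) = √(41976 + 184) = √42160 = 4*√2635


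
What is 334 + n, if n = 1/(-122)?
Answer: 40747/122 ≈ 333.99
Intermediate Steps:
n = -1/122 ≈ -0.0081967
334 + n = 334 - 1/122 = 40747/122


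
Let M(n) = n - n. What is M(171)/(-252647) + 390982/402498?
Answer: 195491/201249 ≈ 0.97139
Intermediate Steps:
M(n) = 0
M(171)/(-252647) + 390982/402498 = 0/(-252647) + 390982/402498 = 0*(-1/252647) + 390982*(1/402498) = 0 + 195491/201249 = 195491/201249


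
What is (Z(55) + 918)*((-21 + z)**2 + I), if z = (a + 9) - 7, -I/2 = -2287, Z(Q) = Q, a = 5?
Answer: 4641210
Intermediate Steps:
I = 4574 (I = -2*(-2287) = 4574)
z = 7 (z = (5 + 9) - 7 = 14 - 7 = 7)
(Z(55) + 918)*((-21 + z)**2 + I) = (55 + 918)*((-21 + 7)**2 + 4574) = 973*((-14)**2 + 4574) = 973*(196 + 4574) = 973*4770 = 4641210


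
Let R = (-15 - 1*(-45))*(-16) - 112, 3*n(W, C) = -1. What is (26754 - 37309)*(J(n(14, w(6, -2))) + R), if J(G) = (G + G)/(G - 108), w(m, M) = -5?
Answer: 406152178/65 ≈ 6.2485e+6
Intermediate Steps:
n(W, C) = -⅓ (n(W, C) = (⅓)*(-1) = -⅓)
R = -592 (R = (-15 + 45)*(-16) - 112 = 30*(-16) - 112 = -480 - 112 = -592)
J(G) = 2*G/(-108 + G) (J(G) = (2*G)/(-108 + G) = 2*G/(-108 + G))
(26754 - 37309)*(J(n(14, w(6, -2))) + R) = (26754 - 37309)*(2*(-⅓)/(-108 - ⅓) - 592) = -10555*(2*(-⅓)/(-325/3) - 592) = -10555*(2*(-⅓)*(-3/325) - 592) = -10555*(2/325 - 592) = -10555*(-192398/325) = 406152178/65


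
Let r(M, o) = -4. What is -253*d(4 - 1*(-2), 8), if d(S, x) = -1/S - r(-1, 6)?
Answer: -5819/6 ≈ -969.83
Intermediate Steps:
d(S, x) = 4 - 1/S (d(S, x) = -1/S - 1*(-4) = -1/S + 4 = 4 - 1/S)
-253*d(4 - 1*(-2), 8) = -253*(4 - 1/(4 - 1*(-2))) = -253*(4 - 1/(4 + 2)) = -253*(4 - 1/6) = -253*23/6 = -5819/6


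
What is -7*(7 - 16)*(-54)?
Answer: -3402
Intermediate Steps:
-7*(7 - 16)*(-54) = -7*(-9)*(-54) = 63*(-54) = -3402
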